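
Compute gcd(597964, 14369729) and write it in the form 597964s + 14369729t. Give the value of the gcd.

1

Apply Euclid's algorithm to 14369729 and 597964:
14369729 = 24×597964 + 18593
597964 = 32×18593 + 2988
18593 = 6×2988 + 665
2988 = 4×665 + 328
665 = 2×328 + 9
328 = 36×9 + 4
9 = 2×4 + 1
4 = 4×1 + 0
gcd(597964, 14369729) = 1.
Back-substituting:
1 = 9 − 2·4
1 = −2·328 + 73·9
1 = 73·665 − 148·328
1 = −148·2988 + 665·665
1 = 665·18593 − 4138·2988
1 = −4138·597964 + 133081·18593
1 = 133081·14369729 − 3198082·597964
So 1 = (133081)·14369729 + (-3198082)·597964.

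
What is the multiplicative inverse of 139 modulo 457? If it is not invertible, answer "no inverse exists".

Run Euclid on (457, 139):
457 = 3·139 + 40
139 = 3·40 + 19
40 = 2·19 + 2
19 = 9·2 + 1
2 = 2·1 + 0
gcd = 1, so the inverse exists. Back-substitute:
1 = 19 − 9·2
1 = −9·40 + 19·19
1 = 19·139 − 66·40
1 = −66·457 + 217·139
So 139·217 ≡ 1 (mod 457).

217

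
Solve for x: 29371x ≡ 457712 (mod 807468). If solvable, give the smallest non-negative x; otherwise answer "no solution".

First find gcd(29371, 807468):
807468 = 27·29371 + 14451
29371 = 2·14451 + 469
14451 = 30·469 + 381
469 = 1·381 + 88
381 = 4·88 + 29
88 = 3·29 + 1
29 = 29·1 + 0
gcd = 1, so a unique solution mod 807468 exists.
Back-substitute for the Bézout coefficients:
1 = 88 − 3·29
1 = −3·381 + 13·88
1 = 13·469 − 16·381
1 = −16·14451 + 493·469
1 = 493·29371 − 1002·14451
1 = −1002·807468 + 27547·29371
So 29371·(27547) ≡ 1 (mod 807468), giving 29371⁻¹ ≡ 27547.
x ≡ 29371⁻¹·457712 ≡ 27547·457712 ≡ 787112 (mod 807468).

787112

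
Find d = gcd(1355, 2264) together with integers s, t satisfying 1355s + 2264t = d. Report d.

Euclidean algorithm:
2264 = 1·1355 + 909
1355 = 1·909 + 446
909 = 2·446 + 17
446 = 26·17 + 4
17 = 4·4 + 1
4 = 4·1 + 0
gcd(1355, 2264) = 1.
Working backward:
1 = 17 − 4·4
1 = −4·446 + 105·17
1 = 105·909 − 214·446
1 = −214·1355 + 319·909
1 = 319·2264 − 533·1355
So 1 = (319)·2264 + (-533)·1355.

1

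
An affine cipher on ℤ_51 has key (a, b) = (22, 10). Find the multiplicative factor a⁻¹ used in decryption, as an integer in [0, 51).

Run Euclid on (51, 22):
51 = 2·22 + 7
22 = 3·7 + 1
7 = 7·1 + 0
The gcd is 1. Working backward:
1 = 22 − 3·7
1 = −3·51 + 7·22
So 22·7 ≡ 1 (mod 51).

7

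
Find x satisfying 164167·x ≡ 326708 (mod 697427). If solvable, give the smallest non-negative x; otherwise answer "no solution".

First find gcd(164167, 697427):
697427 = 4*164167 + 40759
164167 = 4*40759 + 1131
40759 = 36*1131 + 43
1131 = 26*43 + 13
43 = 3*13 + 4
13 = 3*4 + 1
4 = 4*1 + 0
gcd = 1, so a unique solution mod 697427 exists.
Back-substitute for the Bézout coefficients:
1 = 13 − 3·4
1 = −3·43 + 10·13
1 = 10·1131 − 263·43
1 = −263·40759 + 9478·1131
1 = 9478·164167 − 38175·40759
1 = −38175·697427 + 162178·164167
So 164167·(162178) ≡ 1 (mod 697427), giving 164167⁻¹ ≡ 162178.
x ≡ 164167⁻¹·326708 ≡ 162178·326708 ≡ 623407 (mod 697427).

623407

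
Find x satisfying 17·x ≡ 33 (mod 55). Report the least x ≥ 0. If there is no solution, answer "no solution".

44

First find gcd(17, 55):
55 = 3*17 + 4
17 = 4*4 + 1
4 = 4*1 + 0
gcd = 1, so a unique solution mod 55 exists.
Back-substitute for the Bézout coefficients:
1 = 17 − 4·4
1 = −4·55 + 13·17
So 17·(13) ≡ 1 (mod 55), giving 17⁻¹ ≡ 13.
x ≡ 17⁻¹·33 ≡ 13·33 ≡ 44 (mod 55).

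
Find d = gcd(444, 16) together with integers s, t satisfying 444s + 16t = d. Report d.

4

Repeated division:
444 = 27·16 + 12
16 = 1·12 + 4
12 = 3·4 + 0
gcd(444, 16) = 4.
Back-substituting:
4 = 16 − 12
4 = −444 + 28·16
So 4 = (-1)·444 + (28)·16.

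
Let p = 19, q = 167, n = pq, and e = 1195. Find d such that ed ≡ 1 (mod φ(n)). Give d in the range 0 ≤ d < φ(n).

φ(n) = (p−1)(q−1) = 18·166 = 2988.
Need d with 1195·d ≡ 1 (mod 2988). Apply the extended Euclidean algorithm:
2988 = 2×1195 + 598
1195 = 1×598 + 597
598 = 1×597 + 1
597 = 597×1 + 0
Back-substitute:
1 = 598 − 597
1 = −1195 + 2·598
1 = 2·2988 − 5·1195
So 1195·(-5) ≡ 1 (mod 2988), hence d ≡ -5 ≡ 2983 (mod 2988).

2983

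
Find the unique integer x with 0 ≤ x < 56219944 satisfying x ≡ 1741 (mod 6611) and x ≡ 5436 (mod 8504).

Write x = 1741 + 6611·k. Then 6611·k ≡ 5436 − 1741 ≡ 3695 (mod 8504).
Need 6611⁻¹ mod 8504. Extended Euclid on (8504, 6611):
8504 = 1×6611 + 1893
6611 = 3×1893 + 932
1893 = 2×932 + 29
932 = 32×29 + 4
29 = 7×4 + 1
4 = 4×1 + 0
Back-substitute:
1 = 29 − 7·4
1 = −7·932 + 225·29
1 = 225·1893 − 457·932
1 = −457·6611 + 1596·1893
1 = 1596·8504 − 2053·6611
6611⁻¹ ≡ 6451 (mod 8504), so k ≡ 6451·3695 ≡ 8237 (mod 8504).
x = 1741 + 6611·8237 = 54456548.

54456548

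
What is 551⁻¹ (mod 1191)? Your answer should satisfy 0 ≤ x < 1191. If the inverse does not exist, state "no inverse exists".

gcd(1191, 551) by repeated division:
1191 = 2·551 + 89
551 = 6·89 + 17
89 = 5·17 + 4
17 = 4·4 + 1
4 = 4·1 + 0
gcd = 1, so the inverse exists. Back-substitute:
1 = 17 − 4·4
1 = −4·89 + 21·17
1 = 21·551 − 130·89
1 = −130·1191 + 281·551
So 551·281 ≡ 1 (mod 1191).

281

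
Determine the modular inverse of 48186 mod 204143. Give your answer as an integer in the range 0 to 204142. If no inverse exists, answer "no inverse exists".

gcd(204143, 48186) by repeated division:
204143 = 4·48186 + 11399
48186 = 4·11399 + 2590
11399 = 4·2590 + 1039
2590 = 2·1039 + 512
1039 = 2·512 + 15
512 = 34·15 + 2
15 = 7·2 + 1
2 = 2·1 + 0
gcd = 1, so the inverse exists. Back-substitute:
1 = 15 − 7·2
1 = −7·512 + 239·15
1 = 239·1039 − 485·512
1 = −485·2590 + 1209·1039
1 = 1209·11399 − 5321·2590
1 = −5321·48186 + 22493·11399
1 = 22493·204143 − 95293·48186
Thus 48186·(-95293) ≡ 1 (mod 204143); reducing, -95293 mod 204143 = 108850.

108850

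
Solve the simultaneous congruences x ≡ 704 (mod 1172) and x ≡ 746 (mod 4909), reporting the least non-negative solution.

1561808

Write x = 704 + 1172·k. Then 1172·k ≡ 746 − 704 ≡ 42 (mod 4909).
Need 1172⁻¹ mod 4909. Extended Euclid on (4909, 1172):
4909 = 4·1172 + 221
1172 = 5·221 + 67
221 = 3·67 + 20
67 = 3·20 + 7
20 = 2·7 + 6
7 = 1·6 + 1
6 = 6·1 + 0
Back-substitute:
1 = 7 − 6
1 = −20 + 3·7
1 = 3·67 − 10·20
1 = −10·221 + 33·67
1 = 33·1172 − 175·221
1 = −175·4909 + 733·1172
1172⁻¹ ≡ 733 (mod 4909), so k ≡ 733·42 ≡ 1332 (mod 4909).
x = 704 + 1172·1332 = 1561808.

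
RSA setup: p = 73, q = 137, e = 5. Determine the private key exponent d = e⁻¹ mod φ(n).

φ(n) = (p−1)(q−1) = 72·136 = 9792.
Need d with 5·d ≡ 1 (mod 9792). Apply the extended Euclidean algorithm:
9792 = 1958·5 + 2
5 = 2·2 + 1
2 = 2·1 + 0
Back-substitute:
1 = 5 − 2·2
1 = −2·9792 + 3917·5
So 5·3917 ≡ 1 (mod 9792), hence d = 3917.

3917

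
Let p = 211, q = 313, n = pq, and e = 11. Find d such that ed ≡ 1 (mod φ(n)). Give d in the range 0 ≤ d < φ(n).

φ(n) = (p−1)(q−1) = 210·312 = 65520.
Need d with 11·d ≡ 1 (mod 65520). Apply the extended Euclidean algorithm:
65520 = 5956·11 + 4
11 = 2·4 + 3
4 = 1·3 + 1
3 = 3·1 + 0
Back-substitute:
1 = 4 − 3
1 = −11 + 3·4
1 = 3·65520 − 17869·11
So 11·(-17869) ≡ 1 (mod 65520), hence d ≡ -17869 ≡ 47651 (mod 65520).

47651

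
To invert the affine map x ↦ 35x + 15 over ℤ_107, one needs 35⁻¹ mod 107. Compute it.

52

Run Euclid on (107, 35):
107 = 3*35 + 2
35 = 17*2 + 1
2 = 2*1 + 0
The gcd is 1. Working backward:
1 = 35 − 17·2
1 = −17·107 + 52·35
So 35·52 ≡ 1 (mod 107).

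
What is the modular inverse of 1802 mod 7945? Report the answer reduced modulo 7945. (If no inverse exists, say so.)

Extended Euclidean algorithm:
7945 = 4·1802 + 737
1802 = 2·737 + 328
737 = 2·328 + 81
328 = 4·81 + 4
81 = 20·4 + 1
4 = 4·1 + 0
gcd = 1, so the inverse exists. Back-substitute:
1 = 81 − 20·4
1 = −20·328 + 81·81
1 = 81·737 − 182·328
1 = −182·1802 + 445·737
1 = 445·7945 − 1962·1802
So 1802·(-1962) ≡ 1 (mod 7945), and -1962 ≡ 5983 (mod 7945).

5983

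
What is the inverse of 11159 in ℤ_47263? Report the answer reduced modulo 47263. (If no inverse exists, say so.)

Run Euclid on (47263, 11159):
47263 = 4×11159 + 2627
11159 = 4×2627 + 651
2627 = 4×651 + 23
651 = 28×23 + 7
23 = 3×7 + 2
7 = 3×2 + 1
2 = 2×1 + 0
The gcd is 1. Working backward:
1 = 7 − 3·2
1 = −3·23 + 10·7
1 = 10·651 − 283·23
1 = −283·2627 + 1142·651
1 = 1142·11159 − 4851·2627
1 = −4851·47263 + 20546·11159
So 11159·20546 ≡ 1 (mod 47263).

20546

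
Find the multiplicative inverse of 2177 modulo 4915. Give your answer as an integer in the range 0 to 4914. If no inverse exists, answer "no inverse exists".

4328

gcd(4915, 2177) by repeated division:
4915 = 2·2177 + 561
2177 = 3·561 + 494
561 = 1·494 + 67
494 = 7·67 + 25
67 = 2·25 + 17
25 = 1·17 + 8
17 = 2·8 + 1
8 = 8·1 + 0
Since gcd(2177, 4915) = 1, back-substitute to write 1 as a combination:
1 = 17 − 2·8
1 = −2·25 + 3·17
1 = 3·67 − 8·25
1 = −8·494 + 59·67
1 = 59·561 − 67·494
1 = −67·2177 + 260·561
1 = 260·4915 − 587·2177
So 2177·(-587) ≡ 1 (mod 4915), and -587 ≡ 4328 (mod 4915).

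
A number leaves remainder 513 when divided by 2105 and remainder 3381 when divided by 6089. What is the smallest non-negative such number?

2122353

Write x = 513 + 2105·k. Then 2105·k ≡ 3381 − 513 ≡ 2868 (mod 6089).
Need 2105⁻¹ mod 6089. Extended Euclid on (6089, 2105):
6089 = 2·2105 + 1879
2105 = 1·1879 + 226
1879 = 8·226 + 71
226 = 3·71 + 13
71 = 5·13 + 6
13 = 2·6 + 1
6 = 6·1 + 0
Back-substitute:
1 = 13 − 2·6
1 = −2·71 + 11·13
1 = 11·226 − 35·71
1 = −35·1879 + 291·226
1 = 291·2105 − 326·1879
1 = −326·6089 + 943·2105
2105⁻¹ ≡ 943 (mod 6089), so k ≡ 943·2868 ≡ 1008 (mod 6089).
x = 513 + 2105·1008 = 2122353.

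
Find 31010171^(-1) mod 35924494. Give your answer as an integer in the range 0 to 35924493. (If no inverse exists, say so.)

11502707

gcd(35924494, 31010171) by repeated division:
35924494 = 1·31010171 + 4914323
31010171 = 6·4914323 + 1524233
4914323 = 3·1524233 + 341624
1524233 = 4·341624 + 157737
341624 = 2·157737 + 26150
157737 = 6·26150 + 837
26150 = 31·837 + 203
837 = 4·203 + 25
203 = 8·25 + 3
25 = 8·3 + 1
3 = 3·1 + 0
The gcd is 1. Working backward:
1 = 25 − 8·3
1 = −8·203 + 65·25
1 = 65·837 − 268·203
1 = −268·26150 + 8373·837
1 = 8373·157737 − 50506·26150
1 = −50506·341624 + 109385·157737
1 = 109385·1524233 − 488046·341624
1 = −488046·4914323 + 1573523·1524233
1 = 1573523·31010171 − 9929184·4914323
1 = −9929184·35924494 + 11502707·31010171
So 31010171·11502707 ≡ 1 (mod 35924494).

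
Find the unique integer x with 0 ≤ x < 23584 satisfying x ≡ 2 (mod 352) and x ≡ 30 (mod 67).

15842

Write x = 2 + 352·k. Then 352·k ≡ 30 − 2 ≡ 28 (mod 67).
Need 352⁻¹ mod 67. Extended Euclid on (67, 17):
67 = 3×17 + 16
17 = 1×16 + 1
16 = 16×1 + 0
Back-substitute:
1 = 17 − 16
1 = −67 + 4·17
352⁻¹ ≡ 4 (mod 67), so k ≡ 4·28 ≡ 45 (mod 67).
x = 2 + 352·45 = 15842.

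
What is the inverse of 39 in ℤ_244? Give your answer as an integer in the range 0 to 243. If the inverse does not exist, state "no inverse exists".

gcd(244, 39) by repeated division:
244 = 6×39 + 10
39 = 3×10 + 9
10 = 1×9 + 1
9 = 9×1 + 0
Since gcd(39, 244) = 1, back-substitute to write 1 as a combination:
1 = 10 − 9
1 = −39 + 4·10
1 = 4·244 − 25·39
Thus 39·(-25) ≡ 1 (mod 244); reducing, -25 mod 244 = 219.

219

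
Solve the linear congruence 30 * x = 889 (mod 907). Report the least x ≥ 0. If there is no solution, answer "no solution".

725

First find gcd(30, 907):
907 = 30*30 + 7
30 = 4*7 + 2
7 = 3*2 + 1
2 = 2*1 + 0
gcd = 1, so a unique solution mod 907 exists.
Back-substitute for the Bézout coefficients:
1 = 7 − 3·2
1 = −3·30 + 13·7
1 = 13·907 − 393·30
So 30·(-393) ≡ 1 (mod 907), giving 30⁻¹ ≡ 514.
x ≡ 30⁻¹·889 ≡ 514·889 ≡ 725 (mod 907).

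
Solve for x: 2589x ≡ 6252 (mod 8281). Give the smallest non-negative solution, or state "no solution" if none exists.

4829

First find gcd(2589, 8281):
8281 = 3·2589 + 514
2589 = 5·514 + 19
514 = 27·19 + 1
19 = 19·1 + 0
gcd = 1, so a unique solution mod 8281 exists.
Back-substitute for the Bézout coefficients:
1 = 514 − 27·19
1 = −27·2589 + 136·514
1 = 136·8281 − 435·2589
So 2589·(-435) ≡ 1 (mod 8281), giving 2589⁻¹ ≡ 7846.
x ≡ 2589⁻¹·6252 ≡ 7846·6252 ≡ 4829 (mod 8281).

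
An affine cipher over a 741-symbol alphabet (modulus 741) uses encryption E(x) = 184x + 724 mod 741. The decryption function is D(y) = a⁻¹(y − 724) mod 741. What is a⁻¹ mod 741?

Run Euclid on (741, 184):
741 = 4×184 + 5
184 = 36×5 + 4
5 = 1×4 + 1
4 = 4×1 + 0
Since gcd(184, 741) = 1, back-substitute to write 1 as a combination:
1 = 5 − 4
1 = −184 + 37·5
1 = 37·741 − 149·184
Hence 184⁻¹ ≡ -149 ≡ 592 (mod 741).

592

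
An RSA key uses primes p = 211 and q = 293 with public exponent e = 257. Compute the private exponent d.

φ(n) = (p−1)(q−1) = 210·292 = 61320.
Need d with 257·d ≡ 1 (mod 61320). Apply the extended Euclidean algorithm:
61320 = 238×257 + 154
257 = 1×154 + 103
154 = 1×103 + 51
103 = 2×51 + 1
51 = 51×1 + 0
Back-substitute:
1 = 103 − 2·51
1 = −2·154 + 3·103
1 = 3·257 − 5·154
1 = −5·61320 + 1193·257
So 257·1193 ≡ 1 (mod 61320), hence d = 1193.

1193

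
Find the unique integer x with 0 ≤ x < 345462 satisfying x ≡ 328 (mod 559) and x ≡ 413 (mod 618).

Write x = 328 + 559·k. Then 559·k ≡ 413 − 328 ≡ 85 (mod 618).
Need 559⁻¹ mod 618. Extended Euclid on (618, 559):
618 = 1·559 + 59
559 = 9·59 + 28
59 = 2·28 + 3
28 = 9·3 + 1
3 = 3·1 + 0
Back-substitute:
1 = 28 − 9·3
1 = −9·59 + 19·28
1 = 19·559 − 180·59
1 = −180·618 + 199·559
559⁻¹ ≡ 199 (mod 618), so k ≡ 199·85 ≡ 229 (mod 618).
x = 328 + 559·229 = 128339.

128339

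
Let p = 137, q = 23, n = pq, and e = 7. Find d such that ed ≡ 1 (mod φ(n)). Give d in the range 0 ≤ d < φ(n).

855

φ(n) = (p−1)(q−1) = 136·22 = 2992.
Need d with 7·d ≡ 1 (mod 2992). Apply the extended Euclidean algorithm:
2992 = 427·7 + 3
7 = 2·3 + 1
3 = 3·1 + 0
Back-substitute:
1 = 7 − 2·3
1 = −2·2992 + 855·7
So 7·855 ≡ 1 (mod 2992), hence d = 855.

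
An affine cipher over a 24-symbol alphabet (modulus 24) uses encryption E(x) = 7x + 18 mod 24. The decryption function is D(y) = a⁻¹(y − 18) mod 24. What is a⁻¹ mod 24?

7

gcd(24, 7) by repeated division:
24 = 3×7 + 3
7 = 2×3 + 1
3 = 3×1 + 0
gcd = 1, so the inverse exists. Back-substitute:
1 = 7 − 2·3
1 = −2·24 + 7·7
So 7·7 ≡ 1 (mod 24).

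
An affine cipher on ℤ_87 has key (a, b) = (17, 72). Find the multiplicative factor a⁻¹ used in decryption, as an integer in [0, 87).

41

gcd(87, 17) by repeated division:
87 = 5*17 + 2
17 = 8*2 + 1
2 = 2*1 + 0
Since gcd(17, 87) = 1, back-substitute to write 1 as a combination:
1 = 17 − 8·2
1 = −8·87 + 41·17
So 17·41 ≡ 1 (mod 87).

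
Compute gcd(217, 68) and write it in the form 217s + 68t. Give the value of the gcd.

Repeated division:
217 = 3×68 + 13
68 = 5×13 + 3
13 = 4×3 + 1
3 = 3×1 + 0
gcd(217, 68) = 1.
Back-substituting:
1 = 13 − 4·3
1 = −4·68 + 21·13
1 = 21·217 − 67·68
So 1 = (21)·217 + (-67)·68.

1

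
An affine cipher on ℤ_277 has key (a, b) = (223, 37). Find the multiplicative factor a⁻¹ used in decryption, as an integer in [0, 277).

Run Euclid on (277, 223):
277 = 1·223 + 54
223 = 4·54 + 7
54 = 7·7 + 5
7 = 1·5 + 2
5 = 2·2 + 1
2 = 2·1 + 0
The gcd is 1. Working backward:
1 = 5 − 2·2
1 = −2·7 + 3·5
1 = 3·54 − 23·7
1 = −23·223 + 95·54
1 = 95·277 − 118·223
So 223·(-118) ≡ 1 (mod 277), and -118 ≡ 159 (mod 277).

159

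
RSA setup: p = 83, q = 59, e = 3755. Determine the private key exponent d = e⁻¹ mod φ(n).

955

φ(n) = (p−1)(q−1) = 82·58 = 4756.
Need d with 3755·d ≡ 1 (mod 4756). Apply the extended Euclidean algorithm:
4756 = 1×3755 + 1001
3755 = 3×1001 + 752
1001 = 1×752 + 249
752 = 3×249 + 5
249 = 49×5 + 4
5 = 1×4 + 1
4 = 4×1 + 0
Back-substitute:
1 = 5 − 4
1 = −249 + 50·5
1 = 50·752 − 151·249
1 = −151·1001 + 201·752
1 = 201·3755 − 754·1001
1 = −754·4756 + 955·3755
So 3755·955 ≡ 1 (mod 4756), hence d = 955.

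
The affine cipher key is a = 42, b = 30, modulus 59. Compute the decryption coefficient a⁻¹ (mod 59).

gcd(59, 42) by repeated division:
59 = 1×42 + 17
42 = 2×17 + 8
17 = 2×8 + 1
8 = 8×1 + 0
gcd = 1, so the inverse exists. Back-substitute:
1 = 17 − 2·8
1 = −2·42 + 5·17
1 = 5·59 − 7·42
So 42·(-7) ≡ 1 (mod 59), and -7 ≡ 52 (mod 59).

52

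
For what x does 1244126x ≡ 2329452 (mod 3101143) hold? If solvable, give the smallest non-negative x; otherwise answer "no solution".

2061076

First find gcd(1244126, 3101143):
3101143 = 2·1244126 + 612891
1244126 = 2·612891 + 18344
612891 = 33·18344 + 7539
18344 = 2·7539 + 3266
7539 = 2·3266 + 1007
3266 = 3·1007 + 245
1007 = 4·245 + 27
245 = 9·27 + 2
27 = 13·2 + 1
2 = 2·1 + 0
gcd = 1, so a unique solution mod 3101143 exists.
Back-substitute for the Bézout coefficients:
1 = 27 − 13·2
1 = −13·245 + 118·27
1 = 118·1007 − 485·245
1 = −485·3266 + 1573·1007
1 = 1573·7539 − 3631·3266
1 = −3631·18344 + 8835·7539
1 = 8835·612891 − 295186·18344
1 = −295186·1244126 + 599207·612891
1 = 599207·3101143 − 1493600·1244126
So 1244126·(-1493600) ≡ 1 (mod 3101143), giving 1244126⁻¹ ≡ 1607543.
x ≡ 1244126⁻¹·2329452 ≡ 1607543·2329452 ≡ 2061076 (mod 3101143).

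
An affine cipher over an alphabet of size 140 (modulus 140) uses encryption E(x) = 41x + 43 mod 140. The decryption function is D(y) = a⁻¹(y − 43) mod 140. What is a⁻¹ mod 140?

gcd(140, 41) by repeated division:
140 = 3×41 + 17
41 = 2×17 + 7
17 = 2×7 + 3
7 = 2×3 + 1
3 = 3×1 + 0
gcd = 1, so the inverse exists. Back-substitute:
1 = 7 − 2·3
1 = −2·17 + 5·7
1 = 5·41 − 12·17
1 = −12·140 + 41·41
So 41·41 ≡ 1 (mod 140).

41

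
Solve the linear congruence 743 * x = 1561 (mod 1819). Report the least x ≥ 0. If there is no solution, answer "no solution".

1755

First find gcd(743, 1819):
1819 = 2*743 + 333
743 = 2*333 + 77
333 = 4*77 + 25
77 = 3*25 + 2
25 = 12*2 + 1
2 = 2*1 + 0
gcd = 1, so a unique solution mod 1819 exists.
Back-substitute for the Bézout coefficients:
1 = 25 − 12·2
1 = −12·77 + 37·25
1 = 37·333 − 160·77
1 = −160·743 + 357·333
1 = 357·1819 − 874·743
So 743·(-874) ≡ 1 (mod 1819), giving 743⁻¹ ≡ 945.
x ≡ 743⁻¹·1561 ≡ 945·1561 ≡ 1755 (mod 1819).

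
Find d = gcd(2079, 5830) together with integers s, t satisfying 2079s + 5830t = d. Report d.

11

Euclidean algorithm:
5830 = 2*2079 + 1672
2079 = 1*1672 + 407
1672 = 4*407 + 44
407 = 9*44 + 11
44 = 4*11 + 0
gcd(2079, 5830) = 11.
Back-substituting:
11 = 407 − 9·44
11 = −9·1672 + 37·407
11 = 37·2079 − 46·1672
11 = −46·5830 + 129·2079
So 11 = (-46)·5830 + (129)·2079.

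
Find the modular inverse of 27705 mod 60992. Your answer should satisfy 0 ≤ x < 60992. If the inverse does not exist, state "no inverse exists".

14281

Apply the Euclidean algorithm to 60992 and 27705:
60992 = 2*27705 + 5582
27705 = 4*5582 + 5377
5582 = 1*5377 + 205
5377 = 26*205 + 47
205 = 4*47 + 17
47 = 2*17 + 13
17 = 1*13 + 4
13 = 3*4 + 1
4 = 4*1 + 0
Since gcd(27705, 60992) = 1, back-substitute to write 1 as a combination:
1 = 13 − 3·4
1 = −3·17 + 4·13
1 = 4·47 − 11·17
1 = −11·205 + 48·47
1 = 48·5377 − 1259·205
1 = −1259·5582 + 1307·5377
1 = 1307·27705 − 6487·5582
1 = −6487·60992 + 14281·27705
So 27705·14281 ≡ 1 (mod 60992).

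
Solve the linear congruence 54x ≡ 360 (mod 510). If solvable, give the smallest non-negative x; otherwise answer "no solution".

35

First find gcd(54, 510):
510 = 9·54 + 24
54 = 2·24 + 6
24 = 4·6 + 0
gcd = 6 and 6 | 360, so solutions exist. Divide through by 6: 9x ≡ 60 (mod 85).
Now find 9⁻¹ mod 85:
85 = 9*9 + 4
9 = 2*4 + 1
4 = 4*1 + 0
Back-substitute:
1 = 9 − 2·4
1 = −2·85 + 19·9
So 9⁻¹ ≡ 19 (mod 85).
Then x ≡ 19·60 ≡ 35 (mod 85); the smallest non-negative solution is x = 35.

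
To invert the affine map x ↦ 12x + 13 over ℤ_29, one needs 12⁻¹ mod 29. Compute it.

17

Run Euclid on (29, 12):
29 = 2·12 + 5
12 = 2·5 + 2
5 = 2·2 + 1
2 = 2·1 + 0
The gcd is 1. Working backward:
1 = 5 − 2·2
1 = −2·12 + 5·5
1 = 5·29 − 12·12
So 12·(-12) ≡ 1 (mod 29), and -12 ≡ 17 (mod 29).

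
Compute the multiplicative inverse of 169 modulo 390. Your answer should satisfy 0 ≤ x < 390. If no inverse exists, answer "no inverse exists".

Compute gcd(169, 390):
390 = 2*169 + 52
169 = 3*52 + 13
52 = 4*13 + 0
gcd(169, 390) = 13 ≠ 1, so 169 has no multiplicative inverse modulo 390.

no inverse exists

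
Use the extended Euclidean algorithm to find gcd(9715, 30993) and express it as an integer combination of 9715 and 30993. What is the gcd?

Repeated division:
30993 = 3×9715 + 1848
9715 = 5×1848 + 475
1848 = 3×475 + 423
475 = 1×423 + 52
423 = 8×52 + 7
52 = 7×7 + 3
7 = 2×3 + 1
3 = 3×1 + 0
gcd(9715, 30993) = 1.
Working backward:
1 = 7 − 2·3
1 = −2·52 + 15·7
1 = 15·423 − 122·52
1 = −122·475 + 137·423
1 = 137·1848 − 533·475
1 = −533·9715 + 2802·1848
1 = 2802·30993 − 8939·9715
So 1 = (2802)·30993 + (-8939)·9715.

1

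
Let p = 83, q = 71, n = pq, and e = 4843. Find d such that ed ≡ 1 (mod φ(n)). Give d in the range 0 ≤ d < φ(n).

1427

φ(n) = (p−1)(q−1) = 82·70 = 5740.
Need d with 4843·d ≡ 1 (mod 5740). Apply the extended Euclidean algorithm:
5740 = 1*4843 + 897
4843 = 5*897 + 358
897 = 2*358 + 181
358 = 1*181 + 177
181 = 1*177 + 4
177 = 44*4 + 1
4 = 4*1 + 0
Back-substitute:
1 = 177 − 44·4
1 = −44·181 + 45·177
1 = 45·358 − 89·181
1 = −89·897 + 223·358
1 = 223·4843 − 1204·897
1 = −1204·5740 + 1427·4843
So 4843·1427 ≡ 1 (mod 5740), hence d = 1427.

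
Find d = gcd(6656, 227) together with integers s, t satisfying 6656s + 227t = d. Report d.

1

Apply Euclid's algorithm to 6656 and 227:
6656 = 29×227 + 73
227 = 3×73 + 8
73 = 9×8 + 1
8 = 8×1 + 0
gcd(6656, 227) = 1.
Back-substituting:
1 = 73 − 9·8
1 = −9·227 + 28·73
1 = 28·6656 − 821·227
So 1 = (28)·6656 + (-821)·227.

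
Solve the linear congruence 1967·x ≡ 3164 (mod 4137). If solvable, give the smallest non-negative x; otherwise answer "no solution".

193

First find gcd(1967, 4137):
4137 = 2×1967 + 203
1967 = 9×203 + 140
203 = 1×140 + 63
140 = 2×63 + 14
63 = 4×14 + 7
14 = 2×7 + 0
gcd = 7 and 7 | 3164, so solutions exist. Divide through by 7: 281x ≡ 452 (mod 591).
Now find 281⁻¹ mod 591:
591 = 2*281 + 29
281 = 9*29 + 20
29 = 1*20 + 9
20 = 2*9 + 2
9 = 4*2 + 1
2 = 2*1 + 0
Back-substitute:
1 = 9 − 4·2
1 = −4·20 + 9·9
1 = 9·29 − 13·20
1 = −13·281 + 126·29
1 = 126·591 − 265·281
So 281·(-265) ≡ 1 (mod 591), i.e. 281⁻¹ ≡ 326.
Then x ≡ 326·452 ≡ 193 (mod 591); the smallest non-negative solution is x = 193.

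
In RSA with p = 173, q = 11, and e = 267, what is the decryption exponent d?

φ(n) = (p−1)(q−1) = 172·10 = 1720.
Need d with 267·d ≡ 1 (mod 1720). Apply the extended Euclidean algorithm:
1720 = 6·267 + 118
267 = 2·118 + 31
118 = 3·31 + 25
31 = 1·25 + 6
25 = 4·6 + 1
6 = 6·1 + 0
Back-substitute:
1 = 25 − 4·6
1 = −4·31 + 5·25
1 = 5·118 − 19·31
1 = −19·267 + 43·118
1 = 43·1720 − 277·267
So 267·(-277) ≡ 1 (mod 1720), hence d ≡ -277 ≡ 1443 (mod 1720).

1443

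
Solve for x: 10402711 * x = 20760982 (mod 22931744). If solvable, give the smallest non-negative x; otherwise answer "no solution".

First find gcd(10402711, 22931744):
22931744 = 2*10402711 + 2126322
10402711 = 4*2126322 + 1897423
2126322 = 1*1897423 + 228899
1897423 = 8*228899 + 66231
228899 = 3*66231 + 30206
66231 = 2*30206 + 5819
30206 = 5*5819 + 1111
5819 = 5*1111 + 264
1111 = 4*264 + 55
264 = 4*55 + 44
55 = 1*44 + 11
44 = 4*11 + 0
gcd = 11 and 11 | 20760982, so solutions exist. Divide through by 11: 945701x ≡ 1887362 (mod 2084704).
Now find 945701⁻¹ mod 2084704:
2084704 = 2·945701 + 193302
945701 = 4·193302 + 172493
193302 = 1·172493 + 20809
172493 = 8·20809 + 6021
20809 = 3·6021 + 2746
6021 = 2·2746 + 529
2746 = 5·529 + 101
529 = 5·101 + 24
101 = 4·24 + 5
24 = 4·5 + 4
5 = 1·4 + 1
4 = 4·1 + 0
Back-substitute:
1 = 5 − 4
1 = −24 + 5·5
1 = 5·101 − 21·24
1 = −21·529 + 110·101
1 = 110·2746 − 571·529
1 = −571·6021 + 1252·2746
1 = 1252·20809 − 4327·6021
1 = −4327·172493 + 35868·20809
1 = 35868·193302 − 40195·172493
1 = −40195·945701 + 196648·193302
1 = 196648·2084704 − 433491·945701
So 945701·(-433491) ≡ 1 (mod 2084704), i.e. 945701⁻¹ ≡ 1651213.
Then x ≡ 1651213·1887362 ≡ 152282 (mod 2084704); the smallest non-negative solution is x = 152282.

152282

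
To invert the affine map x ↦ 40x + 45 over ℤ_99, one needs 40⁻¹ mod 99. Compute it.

52

Extended Euclidean algorithm:
99 = 2×40 + 19
40 = 2×19 + 2
19 = 9×2 + 1
2 = 2×1 + 0
gcd = 1, so the inverse exists. Back-substitute:
1 = 19 − 9·2
1 = −9·40 + 19·19
1 = 19·99 − 47·40
So 40·(-47) ≡ 1 (mod 99), and -47 ≡ 52 (mod 99).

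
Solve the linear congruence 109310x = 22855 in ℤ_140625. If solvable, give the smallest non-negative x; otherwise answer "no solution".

8783

First find gcd(109310, 140625):
140625 = 1×109310 + 31315
109310 = 3×31315 + 15365
31315 = 2×15365 + 585
15365 = 26×585 + 155
585 = 3×155 + 120
155 = 1×120 + 35
120 = 3×35 + 15
35 = 2×15 + 5
15 = 3×5 + 0
gcd = 5 and 5 | 22855, so solutions exist. Divide through by 5: 21862x ≡ 4571 (mod 28125).
Now find 21862⁻¹ mod 28125:
28125 = 1*21862 + 6263
21862 = 3*6263 + 3073
6263 = 2*3073 + 117
3073 = 26*117 + 31
117 = 3*31 + 24
31 = 1*24 + 7
24 = 3*7 + 3
7 = 2*3 + 1
3 = 3*1 + 0
Back-substitute:
1 = 7 − 2·3
1 = −2·24 + 7·7
1 = 7·31 − 9·24
1 = −9·117 + 34·31
1 = 34·3073 − 893·117
1 = −893·6263 + 1820·3073
1 = 1820·21862 − 6353·6263
1 = −6353·28125 + 8173·21862
So 21862⁻¹ ≡ 8173 (mod 28125).
Then x ≡ 8173·4571 ≡ 8783 (mod 28125); the smallest non-negative solution is x = 8783.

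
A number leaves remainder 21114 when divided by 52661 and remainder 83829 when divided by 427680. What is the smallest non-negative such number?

Write x = 21114 + 52661·k. Then 52661·k ≡ 83829 − 21114 ≡ 62715 (mod 427680).
Need 52661⁻¹ mod 427680. Extended Euclid on (427680, 52661):
427680 = 8·52661 + 6392
52661 = 8·6392 + 1525
6392 = 4·1525 + 292
1525 = 5·292 + 65
292 = 4·65 + 32
65 = 2·32 + 1
32 = 32·1 + 0
Back-substitute:
1 = 65 − 2·32
1 = −2·292 + 9·65
1 = 9·1525 − 47·292
1 = −47·6392 + 197·1525
1 = 197·52661 − 1623·6392
1 = −1623·427680 + 13181·52661
52661⁻¹ ≡ 13181 (mod 427680), so k ≡ 13181·62715 ≡ 368655 (mod 427680).
x = 21114 + 52661·368655 = 19413762069.

19413762069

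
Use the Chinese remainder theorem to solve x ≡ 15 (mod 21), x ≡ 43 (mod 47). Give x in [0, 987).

372

Write x = 15 + 21·k. Then 21·k ≡ 43 − 15 ≡ 28 (mod 47).
Need 21⁻¹ mod 47. Extended Euclid on (47, 21):
47 = 2·21 + 5
21 = 4·5 + 1
5 = 5·1 + 0
Back-substitute:
1 = 21 − 4·5
1 = −4·47 + 9·21
21⁻¹ ≡ 9 (mod 47), so k ≡ 9·28 ≡ 17 (mod 47).
x = 15 + 21·17 = 372.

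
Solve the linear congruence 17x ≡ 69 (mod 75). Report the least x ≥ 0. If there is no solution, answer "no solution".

First find gcd(17, 75):
75 = 4*17 + 7
17 = 2*7 + 3
7 = 2*3 + 1
3 = 3*1 + 0
gcd = 1, so a unique solution mod 75 exists.
Back-substitute for the Bézout coefficients:
1 = 7 − 2·3
1 = −2·17 + 5·7
1 = 5·75 − 22·17
So 17·(-22) ≡ 1 (mod 75), giving 17⁻¹ ≡ 53.
x ≡ 17⁻¹·69 ≡ 53·69 ≡ 57 (mod 75).

57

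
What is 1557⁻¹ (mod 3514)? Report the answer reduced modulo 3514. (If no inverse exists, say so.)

Run Euclid on (3514, 1557):
3514 = 2·1557 + 400
1557 = 3·400 + 357
400 = 1·357 + 43
357 = 8·43 + 13
43 = 3·13 + 4
13 = 3·4 + 1
4 = 4·1 + 0
gcd = 1, so the inverse exists. Back-substitute:
1 = 13 − 3·4
1 = −3·43 + 10·13
1 = 10·357 − 83·43
1 = −83·400 + 93·357
1 = 93·1557 − 362·400
1 = −362·3514 + 817·1557
So 1557·817 ≡ 1 (mod 3514).

817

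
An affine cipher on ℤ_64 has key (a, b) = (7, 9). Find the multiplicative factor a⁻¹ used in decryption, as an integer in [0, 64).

55

Extended Euclidean algorithm:
64 = 9×7 + 1
7 = 7×1 + 0
The gcd is 1. Working backward:
1 = 64 − 9·7
So 7·(-9) ≡ 1 (mod 64), and -9 ≡ 55 (mod 64).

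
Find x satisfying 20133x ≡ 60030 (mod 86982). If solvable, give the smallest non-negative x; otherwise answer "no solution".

20326

First find gcd(20133, 86982):
86982 = 4*20133 + 6450
20133 = 3*6450 + 783
6450 = 8*783 + 186
783 = 4*186 + 39
186 = 4*39 + 30
39 = 1*30 + 9
30 = 3*9 + 3
9 = 3*3 + 0
gcd = 3 and 3 | 60030, so solutions exist. Divide through by 3: 6711x ≡ 20010 (mod 28994).
Now find 6711⁻¹ mod 28994:
28994 = 4×6711 + 2150
6711 = 3×2150 + 261
2150 = 8×261 + 62
261 = 4×62 + 13
62 = 4×13 + 10
13 = 1×10 + 3
10 = 3×3 + 1
3 = 3×1 + 0
Back-substitute:
1 = 10 − 3·3
1 = −3·13 + 4·10
1 = 4·62 − 19·13
1 = −19·261 + 80·62
1 = 80·2150 − 659·261
1 = −659·6711 + 2057·2150
1 = 2057·28994 − 8887·6711
So 6711·(-8887) ≡ 1 (mod 28994), i.e. 6711⁻¹ ≡ 20107.
Then x ≡ 20107·20010 ≡ 20326 (mod 28994); the smallest non-negative solution is x = 20326.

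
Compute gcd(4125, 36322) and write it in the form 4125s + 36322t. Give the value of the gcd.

11

Repeated division:
36322 = 8*4125 + 3322
4125 = 1*3322 + 803
3322 = 4*803 + 110
803 = 7*110 + 33
110 = 3*33 + 11
33 = 3*11 + 0
gcd(4125, 36322) = 11.
Express as a combination:
11 = 110 − 3·33
11 = −3·803 + 22·110
11 = 22·3322 − 91·803
11 = −91·4125 + 113·3322
11 = 113·36322 − 995·4125
So 11 = (113)·36322 + (-995)·4125.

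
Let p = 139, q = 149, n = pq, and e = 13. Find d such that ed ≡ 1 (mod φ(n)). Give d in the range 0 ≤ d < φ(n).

φ(n) = (p−1)(q−1) = 138·148 = 20424.
Need d with 13·d ≡ 1 (mod 20424). Apply the extended Euclidean algorithm:
20424 = 1571×13 + 1
13 = 13×1 + 0
Back-substitute:
1 = 20424 − 1571·13
So 13·(-1571) ≡ 1 (mod 20424), hence d ≡ -1571 ≡ 18853 (mod 20424).

18853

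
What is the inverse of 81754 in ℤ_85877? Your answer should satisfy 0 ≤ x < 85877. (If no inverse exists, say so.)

Extended Euclidean algorithm:
85877 = 1·81754 + 4123
81754 = 19·4123 + 3417
4123 = 1·3417 + 706
3417 = 4·706 + 593
706 = 1·593 + 113
593 = 5·113 + 28
113 = 4·28 + 1
28 = 28·1 + 0
Since gcd(81754, 85877) = 1, back-substitute to write 1 as a combination:
1 = 113 − 4·28
1 = −4·593 + 21·113
1 = 21·706 − 25·593
1 = −25·3417 + 121·706
1 = 121·4123 − 146·3417
1 = −146·81754 + 2895·4123
1 = 2895·85877 − 3041·81754
Hence 81754⁻¹ ≡ -3041 ≡ 82836 (mod 85877).

82836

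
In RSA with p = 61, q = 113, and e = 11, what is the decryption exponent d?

φ(n) = (p−1)(q−1) = 60·112 = 6720.
Need d with 11·d ≡ 1 (mod 6720). Apply the extended Euclidean algorithm:
6720 = 610*11 + 10
11 = 1*10 + 1
10 = 10*1 + 0
Back-substitute:
1 = 11 − 10
1 = −6720 + 611·11
So 11·611 ≡ 1 (mod 6720), hence d = 611.

611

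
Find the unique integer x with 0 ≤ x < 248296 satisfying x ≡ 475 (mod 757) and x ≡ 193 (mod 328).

Write x = 475 + 757·k. Then 757·k ≡ 193 − 475 ≡ 46 (mod 328).
Need 757⁻¹ mod 328. Extended Euclid on (328, 101):
328 = 3·101 + 25
101 = 4·25 + 1
25 = 25·1 + 0
Back-substitute:
1 = 101 − 4·25
1 = −4·328 + 13·101
757⁻¹ ≡ 13 (mod 328), so k ≡ 13·46 ≡ 270 (mod 328).
x = 475 + 757·270 = 204865.

204865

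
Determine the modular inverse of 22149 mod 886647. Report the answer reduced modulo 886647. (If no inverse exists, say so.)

Euclidean algorithm on 886647, 22149:
886647 = 40×22149 + 687
22149 = 32×687 + 165
687 = 4×165 + 27
165 = 6×27 + 3
27 = 9×3 + 0
The gcd is 3, not 1, hence no inverse exists.

no inverse exists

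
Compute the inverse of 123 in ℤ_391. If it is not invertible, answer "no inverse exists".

Run Euclid on (391, 123):
391 = 3×123 + 22
123 = 5×22 + 13
22 = 1×13 + 9
13 = 1×9 + 4
9 = 2×4 + 1
4 = 4×1 + 0
Since gcd(123, 391) = 1, back-substitute to write 1 as a combination:
1 = 9 − 2·4
1 = −2·13 + 3·9
1 = 3·22 − 5·13
1 = −5·123 + 28·22
1 = 28·391 − 89·123
So 123·(-89) ≡ 1 (mod 391), and -89 ≡ 302 (mod 391).

302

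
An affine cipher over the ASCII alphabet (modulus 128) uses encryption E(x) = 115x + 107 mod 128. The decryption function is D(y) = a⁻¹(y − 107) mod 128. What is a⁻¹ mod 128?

59

Run Euclid on (128, 115):
128 = 1*115 + 13
115 = 8*13 + 11
13 = 1*11 + 2
11 = 5*2 + 1
2 = 2*1 + 0
The gcd is 1. Working backward:
1 = 11 − 5·2
1 = −5·13 + 6·11
1 = 6·115 − 53·13
1 = −53·128 + 59·115
So 115·59 ≡ 1 (mod 128).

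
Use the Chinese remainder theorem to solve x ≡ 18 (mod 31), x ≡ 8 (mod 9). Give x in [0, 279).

80

Write x = 18 + 31·k. Then 31·k ≡ 8 − 18 ≡ 8 (mod 9).
Need 31⁻¹ mod 9. Extended Euclid on (9, 4):
9 = 2·4 + 1
4 = 4·1 + 0
Back-substitute:
1 = 9 − 2·4
31⁻¹ ≡ 7 (mod 9), so k ≡ 7·8 ≡ 2 (mod 9).
x = 18 + 31·2 = 80.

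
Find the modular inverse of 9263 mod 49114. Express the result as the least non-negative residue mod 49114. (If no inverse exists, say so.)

Apply the Euclidean algorithm to 49114 and 9263:
49114 = 5·9263 + 2799
9263 = 3·2799 + 866
2799 = 3·866 + 201
866 = 4·201 + 62
201 = 3·62 + 15
62 = 4·15 + 2
15 = 7·2 + 1
2 = 2·1 + 0
Since gcd(9263, 49114) = 1, back-substitute to write 1 as a combination:
1 = 15 − 7·2
1 = −7·62 + 29·15
1 = 29·201 − 94·62
1 = −94·866 + 405·201
1 = 405·2799 − 1309·866
1 = −1309·9263 + 4332·2799
1 = 4332·49114 − 22969·9263
So 9263·(-22969) ≡ 1 (mod 49114), and -22969 ≡ 26145 (mod 49114).

26145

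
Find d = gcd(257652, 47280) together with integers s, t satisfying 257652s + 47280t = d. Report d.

Apply Euclid's algorithm to 257652 and 47280:
257652 = 5*47280 + 21252
47280 = 2*21252 + 4776
21252 = 4*4776 + 2148
4776 = 2*2148 + 480
2148 = 4*480 + 228
480 = 2*228 + 24
228 = 9*24 + 12
24 = 2*12 + 0
gcd(257652, 47280) = 12.
Express as a combination:
12 = 228 − 9·24
12 = −9·480 + 19·228
12 = 19·2148 − 85·480
12 = −85·4776 + 189·2148
12 = 189·21252 − 841·4776
12 = −841·47280 + 1871·21252
12 = 1871·257652 − 10196·47280
So 12 = (1871)·257652 + (-10196)·47280.

12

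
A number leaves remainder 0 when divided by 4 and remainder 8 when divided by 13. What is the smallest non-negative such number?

8

Write x = 0 + 4·k. Then 4·k ≡ 8 − 0 ≡ 8 (mod 13).
Need 4⁻¹ mod 13. Extended Euclid on (13, 4):
13 = 3×4 + 1
4 = 4×1 + 0
Back-substitute:
1 = 13 − 3·4
4⁻¹ ≡ 10 (mod 13), so k ≡ 10·8 ≡ 2 (mod 13).
x = 0 + 4·2 = 8.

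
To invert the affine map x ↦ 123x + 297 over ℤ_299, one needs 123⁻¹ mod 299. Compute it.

141

gcd(299, 123) by repeated division:
299 = 2*123 + 53
123 = 2*53 + 17
53 = 3*17 + 2
17 = 8*2 + 1
2 = 2*1 + 0
gcd = 1, so the inverse exists. Back-substitute:
1 = 17 − 8·2
1 = −8·53 + 25·17
1 = 25·123 − 58·53
1 = −58·299 + 141·123
So 123·141 ≡ 1 (mod 299).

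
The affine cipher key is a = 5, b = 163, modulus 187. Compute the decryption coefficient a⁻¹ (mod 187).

Run Euclid on (187, 5):
187 = 37·5 + 2
5 = 2·2 + 1
2 = 2·1 + 0
The gcd is 1. Working backward:
1 = 5 − 2·2
1 = −2·187 + 75·5
So 5·75 ≡ 1 (mod 187).

75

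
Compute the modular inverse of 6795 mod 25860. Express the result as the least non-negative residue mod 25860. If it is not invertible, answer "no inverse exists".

no inverse exists

Euclidean algorithm on 25860, 6795:
25860 = 3·6795 + 5475
6795 = 1·5475 + 1320
5475 = 4·1320 + 195
1320 = 6·195 + 150
195 = 1·150 + 45
150 = 3·45 + 15
45 = 3·15 + 0
gcd(6795, 25860) = 15 ≠ 1, so 6795 has no multiplicative inverse modulo 25860.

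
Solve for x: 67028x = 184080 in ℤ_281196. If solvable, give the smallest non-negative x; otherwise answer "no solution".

First find gcd(67028, 281196):
281196 = 4*67028 + 13084
67028 = 5*13084 + 1608
13084 = 8*1608 + 220
1608 = 7*220 + 68
220 = 3*68 + 16
68 = 4*16 + 4
16 = 4*4 + 0
gcd = 4 and 4 | 184080, so solutions exist. Divide through by 4: 16757x ≡ 46020 (mod 70299).
Now find 16757⁻¹ mod 70299:
70299 = 4×16757 + 3271
16757 = 5×3271 + 402
3271 = 8×402 + 55
402 = 7×55 + 17
55 = 3×17 + 4
17 = 4×4 + 1
4 = 4×1 + 0
Back-substitute:
1 = 17 − 4·4
1 = −4·55 + 13·17
1 = 13·402 − 95·55
1 = −95·3271 + 773·402
1 = 773·16757 − 3960·3271
1 = −3960·70299 + 16613·16757
So 16757⁻¹ ≡ 16613 (mod 70299).
Then x ≡ 16613·46020 ≡ 28635 (mod 70299); the smallest non-negative solution is x = 28635.

28635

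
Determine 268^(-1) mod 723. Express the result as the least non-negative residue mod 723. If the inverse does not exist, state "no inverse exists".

Extended Euclidean algorithm:
723 = 2×268 + 187
268 = 1×187 + 81
187 = 2×81 + 25
81 = 3×25 + 6
25 = 4×6 + 1
6 = 6×1 + 0
Since gcd(268, 723) = 1, back-substitute to write 1 as a combination:
1 = 25 − 4·6
1 = −4·81 + 13·25
1 = 13·187 − 30·81
1 = −30·268 + 43·187
1 = 43·723 − 116·268
Thus 268·(-116) ≡ 1 (mod 723); reducing, -116 mod 723 = 607.

607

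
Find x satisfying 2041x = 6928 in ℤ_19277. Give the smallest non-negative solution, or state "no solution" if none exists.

3498

First find gcd(2041, 19277):
19277 = 9·2041 + 908
2041 = 2·908 + 225
908 = 4·225 + 8
225 = 28·8 + 1
8 = 8·1 + 0
gcd = 1, so a unique solution mod 19277 exists.
Back-substitute for the Bézout coefficients:
1 = 225 − 28·8
1 = −28·908 + 113·225
1 = 113·2041 − 254·908
1 = −254·19277 + 2399·2041
So 2041·(2399) ≡ 1 (mod 19277), giving 2041⁻¹ ≡ 2399.
x ≡ 2041⁻¹·6928 ≡ 2399·6928 ≡ 3498 (mod 19277).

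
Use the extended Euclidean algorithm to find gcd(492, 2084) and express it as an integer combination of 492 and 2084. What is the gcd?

Repeated division:
2084 = 4×492 + 116
492 = 4×116 + 28
116 = 4×28 + 4
28 = 7×4 + 0
gcd(492, 2084) = 4.
Express as a combination:
4 = 116 − 4·28
4 = −4·492 + 17·116
4 = 17·2084 − 72·492
So 4 = (17)·2084 + (-72)·492.

4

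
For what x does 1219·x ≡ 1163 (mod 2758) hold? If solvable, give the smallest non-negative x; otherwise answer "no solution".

First find gcd(1219, 2758):
2758 = 2×1219 + 320
1219 = 3×320 + 259
320 = 1×259 + 61
259 = 4×61 + 15
61 = 4×15 + 1
15 = 15×1 + 0
gcd = 1, so a unique solution mod 2758 exists.
Back-substitute for the Bézout coefficients:
1 = 61 − 4·15
1 = −4·259 + 17·61
1 = 17·320 − 21·259
1 = −21·1219 + 80·320
1 = 80·2758 − 181·1219
So 1219·(-181) ≡ 1 (mod 2758), giving 1219⁻¹ ≡ 2577.
x ≡ 1219⁻¹·1163 ≡ 2577·1163 ≡ 1863 (mod 2758).

1863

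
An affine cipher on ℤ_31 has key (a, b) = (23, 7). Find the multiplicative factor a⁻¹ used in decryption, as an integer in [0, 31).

27

gcd(31, 23) by repeated division:
31 = 1*23 + 8
23 = 2*8 + 7
8 = 1*7 + 1
7 = 7*1 + 0
The gcd is 1. Working backward:
1 = 8 − 7
1 = −23 + 3·8
1 = 3·31 − 4·23
Thus 23·(-4) ≡ 1 (mod 31); reducing, -4 mod 31 = 27.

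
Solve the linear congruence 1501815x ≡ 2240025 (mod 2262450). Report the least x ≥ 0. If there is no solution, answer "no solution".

42915

First find gcd(1501815, 2262450):
2262450 = 1·1501815 + 760635
1501815 = 1·760635 + 741180
760635 = 1·741180 + 19455
741180 = 38·19455 + 1890
19455 = 10·1890 + 555
1890 = 3·555 + 225
555 = 2·225 + 105
225 = 2·105 + 15
105 = 7·15 + 0
gcd = 15 and 15 | 2240025, so solutions exist. Divide through by 15: 100121x ≡ 149335 (mod 150830).
Now find 100121⁻¹ mod 150830:
150830 = 1*100121 + 50709
100121 = 1*50709 + 49412
50709 = 1*49412 + 1297
49412 = 38*1297 + 126
1297 = 10*126 + 37
126 = 3*37 + 15
37 = 2*15 + 7
15 = 2*7 + 1
7 = 7*1 + 0
Back-substitute:
1 = 15 − 2·7
1 = −2·37 + 5·15
1 = 5·126 − 17·37
1 = −17·1297 + 175·126
1 = 175·49412 − 6667·1297
1 = −6667·50709 + 6842·49412
1 = 6842·100121 − 13509·50709
1 = −13509·150830 + 20351·100121
So 100121⁻¹ ≡ 20351 (mod 150830).
Then x ≡ 20351·149335 ≡ 42915 (mod 150830); the smallest non-negative solution is x = 42915.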